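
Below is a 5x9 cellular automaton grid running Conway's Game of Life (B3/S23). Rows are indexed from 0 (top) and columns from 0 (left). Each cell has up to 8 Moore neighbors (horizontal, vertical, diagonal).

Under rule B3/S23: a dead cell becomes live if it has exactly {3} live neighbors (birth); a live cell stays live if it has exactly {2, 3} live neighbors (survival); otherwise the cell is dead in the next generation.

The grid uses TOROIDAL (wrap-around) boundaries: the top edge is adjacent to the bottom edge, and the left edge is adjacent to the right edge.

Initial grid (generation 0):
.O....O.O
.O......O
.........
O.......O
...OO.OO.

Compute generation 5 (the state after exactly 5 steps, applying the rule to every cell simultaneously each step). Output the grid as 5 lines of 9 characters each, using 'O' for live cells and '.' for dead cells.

Simulating step by step:
Generation 0 (given above): 11 live cells
Generation 1: 10 live cells
..O..OO.O
.......O.
........O
.......OO
.....OO..
Generation 2: 10 live cells
.....O...
......OOO
........O
......OOO
.....O..O
Generation 3: 11 live cells
.....O..O
......OOO
O........
O.....O.O
.....O..O
Generation 4: 15 live cells
O....O..O
O.....OOO
O.....O..
O......OO
.....OO.O
Generation 5: 10 live cells
(generation 5 grid is the final answer)

Answer: .....O...
.O...OO..
.O....O..
O....O...
.....OO..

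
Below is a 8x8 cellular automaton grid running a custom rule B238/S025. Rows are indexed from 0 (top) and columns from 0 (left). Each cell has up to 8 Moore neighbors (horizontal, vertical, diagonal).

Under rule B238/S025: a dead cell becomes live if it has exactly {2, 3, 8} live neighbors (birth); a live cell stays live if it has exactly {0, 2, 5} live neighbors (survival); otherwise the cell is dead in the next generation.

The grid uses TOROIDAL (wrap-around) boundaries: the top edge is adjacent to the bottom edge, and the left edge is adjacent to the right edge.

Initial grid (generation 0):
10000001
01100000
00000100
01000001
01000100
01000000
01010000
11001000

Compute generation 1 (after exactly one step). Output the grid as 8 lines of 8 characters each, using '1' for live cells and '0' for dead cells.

Simulating step by step:
Generation 0 (given above): 15 live cells
Generation 1: 29 live cells
(generation 1 grid is the final answer)

Answer: 00110001
11000011
11100110
10101111
01100110
11001000
00001000
00110001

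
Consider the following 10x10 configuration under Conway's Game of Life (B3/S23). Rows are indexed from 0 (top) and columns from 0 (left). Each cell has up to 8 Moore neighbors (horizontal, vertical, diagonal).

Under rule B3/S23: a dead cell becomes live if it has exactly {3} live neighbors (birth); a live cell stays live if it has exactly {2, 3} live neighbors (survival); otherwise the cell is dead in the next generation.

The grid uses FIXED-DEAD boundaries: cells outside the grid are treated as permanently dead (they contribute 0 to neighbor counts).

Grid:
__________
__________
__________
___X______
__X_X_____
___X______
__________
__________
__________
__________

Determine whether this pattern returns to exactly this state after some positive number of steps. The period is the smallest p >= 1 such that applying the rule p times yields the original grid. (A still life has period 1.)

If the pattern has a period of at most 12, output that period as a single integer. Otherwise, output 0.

Simulating and comparing each generation to the original:
Gen 0 (original, given above): 4 live cells
Gen 1: 4 live cells, MATCHES original -> period = 1

Answer: 1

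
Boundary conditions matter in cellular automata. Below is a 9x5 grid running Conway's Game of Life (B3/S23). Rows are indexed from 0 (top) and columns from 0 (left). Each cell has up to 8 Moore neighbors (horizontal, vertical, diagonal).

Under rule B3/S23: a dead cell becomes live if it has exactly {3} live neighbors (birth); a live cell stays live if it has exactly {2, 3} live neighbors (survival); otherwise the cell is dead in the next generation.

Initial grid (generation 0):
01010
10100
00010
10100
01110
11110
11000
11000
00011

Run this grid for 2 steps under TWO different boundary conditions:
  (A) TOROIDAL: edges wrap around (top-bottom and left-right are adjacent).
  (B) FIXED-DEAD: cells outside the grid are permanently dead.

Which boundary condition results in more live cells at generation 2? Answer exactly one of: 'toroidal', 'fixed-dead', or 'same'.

Under TOROIDAL boundary, generation 2:
00000
00000
01000
00001
00000
00000
00100
11110
00011
Population = 9

Under FIXED-DEAD boundary, generation 2:
01010
00000
01010
00000
00000
00000
01100
01000
01000
Population = 8

Comparison: toroidal=9, fixed-dead=8 -> toroidal

Answer: toroidal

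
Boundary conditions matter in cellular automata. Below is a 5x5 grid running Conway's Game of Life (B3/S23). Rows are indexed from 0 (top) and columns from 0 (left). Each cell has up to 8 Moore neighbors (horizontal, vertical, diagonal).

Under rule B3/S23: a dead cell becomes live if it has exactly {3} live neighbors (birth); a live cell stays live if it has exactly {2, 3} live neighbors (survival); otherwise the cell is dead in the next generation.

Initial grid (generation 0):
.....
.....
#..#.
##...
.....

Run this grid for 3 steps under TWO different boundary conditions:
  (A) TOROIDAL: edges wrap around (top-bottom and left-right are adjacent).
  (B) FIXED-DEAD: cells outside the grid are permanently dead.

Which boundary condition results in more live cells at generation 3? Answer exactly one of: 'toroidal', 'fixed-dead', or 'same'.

Answer: toroidal

Derivation:
Under TOROIDAL boundary, generation 3:
.....
#....
.#..#
.#..#
#....
Population = 6

Under FIXED-DEAD boundary, generation 3:
.....
.....
##...
##...
.....
Population = 4

Comparison: toroidal=6, fixed-dead=4 -> toroidal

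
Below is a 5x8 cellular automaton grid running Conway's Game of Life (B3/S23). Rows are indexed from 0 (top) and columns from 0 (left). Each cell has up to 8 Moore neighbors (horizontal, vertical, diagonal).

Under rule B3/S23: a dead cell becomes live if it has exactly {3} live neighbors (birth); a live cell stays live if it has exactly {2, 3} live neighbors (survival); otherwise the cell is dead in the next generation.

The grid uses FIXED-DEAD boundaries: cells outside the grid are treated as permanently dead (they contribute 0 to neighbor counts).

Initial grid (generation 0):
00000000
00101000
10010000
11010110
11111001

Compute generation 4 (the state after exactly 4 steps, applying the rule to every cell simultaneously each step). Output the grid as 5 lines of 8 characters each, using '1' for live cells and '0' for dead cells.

Answer: 00000000
00001100
00001010
00001000
00000000

Derivation:
Simulating step by step:
Generation 0 (given above): 15 live cells
Generation 1: 11 live cells
00000000
00010000
10010100
00000110
10011110
Generation 2: 6 live cells
00000000
00001000
00000110
00010000
00001010
Generation 3: 5 live cells
00000000
00000100
00001100
00001010
00000000
Generation 4: 5 live cells
(generation 4 grid is the final answer)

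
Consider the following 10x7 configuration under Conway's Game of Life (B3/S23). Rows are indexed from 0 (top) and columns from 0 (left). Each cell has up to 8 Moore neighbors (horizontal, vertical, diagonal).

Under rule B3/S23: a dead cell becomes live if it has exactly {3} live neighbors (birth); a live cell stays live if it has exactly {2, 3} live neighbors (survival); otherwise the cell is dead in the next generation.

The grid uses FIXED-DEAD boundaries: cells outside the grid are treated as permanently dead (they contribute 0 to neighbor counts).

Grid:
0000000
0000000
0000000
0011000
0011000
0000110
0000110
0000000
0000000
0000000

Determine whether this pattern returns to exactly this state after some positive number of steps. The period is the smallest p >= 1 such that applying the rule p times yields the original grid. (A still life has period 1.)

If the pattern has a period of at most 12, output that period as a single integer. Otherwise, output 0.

Answer: 2

Derivation:
Simulating and comparing each generation to the original:
Gen 0 (original, given above): 8 live cells
Gen 1: 6 live cells, differs from original
Gen 2: 8 live cells, MATCHES original -> period = 2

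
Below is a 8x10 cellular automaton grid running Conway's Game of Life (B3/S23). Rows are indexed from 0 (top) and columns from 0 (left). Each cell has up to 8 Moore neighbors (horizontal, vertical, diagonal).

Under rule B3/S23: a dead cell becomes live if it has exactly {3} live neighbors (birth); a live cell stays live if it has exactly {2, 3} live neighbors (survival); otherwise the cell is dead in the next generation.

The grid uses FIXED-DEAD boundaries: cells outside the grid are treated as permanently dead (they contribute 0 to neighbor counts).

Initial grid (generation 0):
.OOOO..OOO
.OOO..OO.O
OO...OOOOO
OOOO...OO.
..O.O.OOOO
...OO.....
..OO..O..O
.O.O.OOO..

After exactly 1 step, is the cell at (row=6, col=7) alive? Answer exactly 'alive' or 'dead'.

Answer: alive

Derivation:
Simulating step by step:
Generation 0 (given above): 43 live cells
Generation 1: 25 live cells
.O..O.OO.O
..........
....OO...O
O..OO.....
....OOO..O
....O.O..O
......OO..
...OOOOO..

Cell (6,7) at generation 1: 1 -> alive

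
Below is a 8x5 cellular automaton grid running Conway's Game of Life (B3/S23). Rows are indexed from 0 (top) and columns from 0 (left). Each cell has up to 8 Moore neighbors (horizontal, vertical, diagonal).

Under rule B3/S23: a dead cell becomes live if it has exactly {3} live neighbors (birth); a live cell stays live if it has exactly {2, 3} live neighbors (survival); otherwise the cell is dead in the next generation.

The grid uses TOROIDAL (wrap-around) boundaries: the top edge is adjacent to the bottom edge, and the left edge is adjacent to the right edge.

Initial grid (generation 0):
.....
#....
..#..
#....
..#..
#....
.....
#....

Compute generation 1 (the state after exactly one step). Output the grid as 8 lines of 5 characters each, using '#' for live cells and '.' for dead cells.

Answer: .....
.....
.#...
.#...
.#...
.....
.....
.....

Derivation:
Simulating step by step:
Generation 0 (given above): 6 live cells
Generation 1: 3 live cells
(generation 1 grid is the final answer)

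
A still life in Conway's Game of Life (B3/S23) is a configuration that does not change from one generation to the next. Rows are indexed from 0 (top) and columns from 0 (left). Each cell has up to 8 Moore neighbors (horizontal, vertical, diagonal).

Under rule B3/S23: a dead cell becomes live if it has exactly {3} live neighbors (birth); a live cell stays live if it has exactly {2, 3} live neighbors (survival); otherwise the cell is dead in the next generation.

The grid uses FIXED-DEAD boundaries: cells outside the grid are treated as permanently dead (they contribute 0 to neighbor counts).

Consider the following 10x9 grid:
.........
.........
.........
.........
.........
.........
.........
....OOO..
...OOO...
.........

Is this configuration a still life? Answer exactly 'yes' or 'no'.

Answer: no

Derivation:
Compute generation 1 and compare to generation 0 (given above):
Generation 1:
.........
.........
.........
.........
.........
.........
.....O...
...O..O..
...O..O..
....O....
Cell (6,5) differs: gen0=0 vs gen1=1 -> NOT a still life.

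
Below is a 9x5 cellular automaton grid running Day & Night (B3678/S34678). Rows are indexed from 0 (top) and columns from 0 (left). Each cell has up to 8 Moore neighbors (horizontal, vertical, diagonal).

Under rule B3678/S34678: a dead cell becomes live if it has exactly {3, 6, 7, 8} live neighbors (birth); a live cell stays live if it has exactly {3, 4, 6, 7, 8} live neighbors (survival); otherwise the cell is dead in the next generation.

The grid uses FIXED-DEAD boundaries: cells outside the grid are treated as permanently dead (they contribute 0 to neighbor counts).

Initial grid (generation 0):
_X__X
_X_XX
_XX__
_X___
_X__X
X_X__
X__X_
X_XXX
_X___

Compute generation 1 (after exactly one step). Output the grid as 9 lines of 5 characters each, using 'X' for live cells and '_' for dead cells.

Answer: __XX_
XX_X_
XXXX_
XX___
XXX__
___X_
___XX
__XX_
__XX_

Derivation:
Simulating step by step:
Generation 0 (given above): 19 live cells
Generation 1: 21 live cells
(generation 1 grid is the final answer)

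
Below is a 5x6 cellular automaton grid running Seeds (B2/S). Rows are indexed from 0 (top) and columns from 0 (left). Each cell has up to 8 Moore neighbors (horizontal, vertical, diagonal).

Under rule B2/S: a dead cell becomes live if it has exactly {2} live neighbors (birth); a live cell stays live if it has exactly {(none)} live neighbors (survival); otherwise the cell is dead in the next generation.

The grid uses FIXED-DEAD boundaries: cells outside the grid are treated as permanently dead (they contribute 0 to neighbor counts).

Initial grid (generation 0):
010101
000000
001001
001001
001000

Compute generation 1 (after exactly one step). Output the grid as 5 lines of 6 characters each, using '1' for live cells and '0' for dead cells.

Simulating step by step:
Generation 0 (given above): 8 live cells
Generation 1: 11 live cells
(generation 1 grid is the final answer)

Answer: 001010
010101
010110
000010
010100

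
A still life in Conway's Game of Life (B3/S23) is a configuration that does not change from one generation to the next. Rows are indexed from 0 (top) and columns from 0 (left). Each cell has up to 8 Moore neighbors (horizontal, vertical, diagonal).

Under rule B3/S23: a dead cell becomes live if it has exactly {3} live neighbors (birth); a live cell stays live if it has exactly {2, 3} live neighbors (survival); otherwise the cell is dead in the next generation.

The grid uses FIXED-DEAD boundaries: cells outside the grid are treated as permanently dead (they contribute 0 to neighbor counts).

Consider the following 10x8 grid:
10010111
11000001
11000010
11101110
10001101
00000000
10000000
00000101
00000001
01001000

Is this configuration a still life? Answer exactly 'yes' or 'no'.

Compute generation 1 and compare to generation 0 (given above):
Generation 1:
11000011
00100101
00000011
00111001
10011000
00000000
00000000
00000010
00000010
00000000
Cell (0,1) differs: gen0=0 vs gen1=1 -> NOT a still life.

Answer: no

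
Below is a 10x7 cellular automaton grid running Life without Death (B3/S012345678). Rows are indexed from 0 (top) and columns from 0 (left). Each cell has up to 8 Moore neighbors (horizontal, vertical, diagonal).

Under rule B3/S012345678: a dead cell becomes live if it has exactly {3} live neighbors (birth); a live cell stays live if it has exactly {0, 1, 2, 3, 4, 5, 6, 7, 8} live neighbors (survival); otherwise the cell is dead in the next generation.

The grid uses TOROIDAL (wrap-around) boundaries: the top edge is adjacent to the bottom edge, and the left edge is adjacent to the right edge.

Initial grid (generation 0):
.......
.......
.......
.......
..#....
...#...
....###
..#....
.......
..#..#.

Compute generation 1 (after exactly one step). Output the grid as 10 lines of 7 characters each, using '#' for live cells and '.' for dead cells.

Simulating step by step:
Generation 0 (given above): 8 live cells
Generation 1: 12 live cells
(generation 1 grid is the final answer)

Answer: .......
.......
.......
.......
..#....
...###.
...####
..#..#.
.......
..#..#.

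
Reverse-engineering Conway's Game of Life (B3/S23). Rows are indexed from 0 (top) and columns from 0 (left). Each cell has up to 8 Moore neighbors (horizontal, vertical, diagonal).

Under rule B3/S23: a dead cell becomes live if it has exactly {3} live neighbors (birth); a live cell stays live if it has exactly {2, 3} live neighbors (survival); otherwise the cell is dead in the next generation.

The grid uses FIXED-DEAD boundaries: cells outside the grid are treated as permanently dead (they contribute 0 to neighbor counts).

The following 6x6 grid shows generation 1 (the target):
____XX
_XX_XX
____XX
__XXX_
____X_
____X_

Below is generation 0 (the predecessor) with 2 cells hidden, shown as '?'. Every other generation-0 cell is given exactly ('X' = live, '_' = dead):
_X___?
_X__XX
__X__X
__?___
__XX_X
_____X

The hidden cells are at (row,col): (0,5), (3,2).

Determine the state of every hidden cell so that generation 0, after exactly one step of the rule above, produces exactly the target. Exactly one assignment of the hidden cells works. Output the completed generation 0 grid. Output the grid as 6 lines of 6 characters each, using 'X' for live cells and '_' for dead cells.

Hidden generation-0 cells (in order): (0,5), (3,2).
A hidden cell only influences target cells in its own 3x3 neighborhood. Try each of the 2^2 = 4 assignments, step the completed generation 0 forward once under B3/S23, and compare with the target:
  (0,5)=_ (3,2)=_ -> step gives (0,4)='_' but target has 'X' -> reject
  (0,5)=_ (3,2)=X -> step gives (0,4)='_' but target has 'X' -> reject
  (0,5)=X (3,2)=_ -> step reproduces the target at every cell -> ACCEPT
  (0,5)=X (3,2)=X -> step gives (2,1)='X' but target has '_' -> reject
Unique solution: (0,5)=live, (3,2)=dead.
Check: live-neighbor counts of every cell in the completed generation 0:
212132
223233
121232
023332
011131
012231
Applying B3/S23 to generation 0 with these counts gives:
____XX
_XX_XX
____XX
__XXX_
____X_
____X_
which matches the target exactly.

Answer: _X___X
_X__XX
__X__X
______
__XX_X
_____X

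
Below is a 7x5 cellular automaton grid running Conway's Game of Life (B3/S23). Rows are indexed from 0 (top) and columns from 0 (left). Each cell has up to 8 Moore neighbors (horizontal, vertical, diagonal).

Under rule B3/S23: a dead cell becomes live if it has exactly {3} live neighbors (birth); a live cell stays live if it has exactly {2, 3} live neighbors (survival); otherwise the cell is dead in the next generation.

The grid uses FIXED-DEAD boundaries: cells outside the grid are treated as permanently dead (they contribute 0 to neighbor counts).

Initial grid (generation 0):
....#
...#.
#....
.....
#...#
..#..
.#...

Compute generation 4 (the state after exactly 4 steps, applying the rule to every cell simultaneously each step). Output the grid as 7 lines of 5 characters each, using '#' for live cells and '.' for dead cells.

Answer: .....
.....
.....
.....
.....
.....
.....

Derivation:
Simulating step by step:
Generation 0 (given above): 7 live cells
Generation 1: 1 live cells
.....
.....
.....
.....
.....
.#...
.....
Generation 2: 0 live cells
.....
.....
.....
.....
.....
.....
.....
Generation 3: 0 live cells
.....
.....
.....
.....
.....
.....
.....
Generation 4: 0 live cells
(generation 4 grid is the final answer)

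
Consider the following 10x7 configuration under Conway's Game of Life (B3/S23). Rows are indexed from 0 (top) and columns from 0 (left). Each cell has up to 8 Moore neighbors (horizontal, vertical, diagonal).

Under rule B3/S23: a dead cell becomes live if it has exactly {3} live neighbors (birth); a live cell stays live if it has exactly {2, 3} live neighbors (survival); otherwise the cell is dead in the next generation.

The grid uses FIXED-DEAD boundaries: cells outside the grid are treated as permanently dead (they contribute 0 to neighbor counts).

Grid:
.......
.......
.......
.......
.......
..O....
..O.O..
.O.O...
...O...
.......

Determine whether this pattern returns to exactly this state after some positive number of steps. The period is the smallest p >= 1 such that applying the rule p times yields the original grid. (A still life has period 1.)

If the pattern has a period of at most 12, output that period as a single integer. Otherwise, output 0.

Answer: 2

Derivation:
Simulating and comparing each generation to the original:
Gen 0 (original, given above): 6 live cells
Gen 1: 6 live cells, differs from original
Gen 2: 6 live cells, MATCHES original -> period = 2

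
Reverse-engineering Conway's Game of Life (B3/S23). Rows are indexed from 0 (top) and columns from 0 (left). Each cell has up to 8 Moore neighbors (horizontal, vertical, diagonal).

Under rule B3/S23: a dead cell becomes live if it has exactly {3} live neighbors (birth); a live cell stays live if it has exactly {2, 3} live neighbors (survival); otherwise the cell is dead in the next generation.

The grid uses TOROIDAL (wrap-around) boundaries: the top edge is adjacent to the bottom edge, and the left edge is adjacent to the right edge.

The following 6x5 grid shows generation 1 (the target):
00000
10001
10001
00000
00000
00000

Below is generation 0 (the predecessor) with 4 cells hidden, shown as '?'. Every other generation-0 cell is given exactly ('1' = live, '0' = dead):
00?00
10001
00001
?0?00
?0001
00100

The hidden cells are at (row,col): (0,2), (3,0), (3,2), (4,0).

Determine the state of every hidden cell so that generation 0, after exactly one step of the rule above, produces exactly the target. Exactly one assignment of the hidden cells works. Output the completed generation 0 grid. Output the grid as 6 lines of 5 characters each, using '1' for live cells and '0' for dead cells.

Hidden generation-0 cells (in order): (0,2), (3,0), (3,2), (4,0).
A hidden cell only influences target cells in its own 3x3 neighborhood. Try each of the 2^4 = 16 assignments, step the completed generation 0 forward once under B3/S23, and compare with the target:
  (0,2)=0 (3,0)=0 (3,2)=0 (4,0)=0 -> step reproduces the target at every cell -> ACCEPT
  (0,2)=0 (3,0)=0 (3,2)=0 (4,0)=1 -> step gives (3,0)='1' but target has '0' -> reject
  (0,2)=0 (3,0)=0 (3,2)=1 (4,0)=0 -> step gives (2,3)='1' but target has '0' -> reject
  (0,2)=0 (3,0)=0 (3,2)=1 (4,0)=1 -> step gives (2,3)='1' but target has '0' -> reject
  (0,2)=0 (3,0)=1 (3,2)=0 (4,0)=0 -> step gives (2,0)='0' but target has '1' -> reject
  (0,2)=0 (3,0)=1 (3,2)=0 (4,0)=1 -> step gives (2,0)='0' but target has '1' -> reject
  (0,2)=0 (3,0)=1 (3,2)=1 (4,0)=0 -> step gives (2,0)='0' but target has '1' -> reject
  (0,2)=0 (3,0)=1 (3,2)=1 (4,0)=1 -> step gives (2,0)='0' but target has '1' -> reject
  (0,2)=1 (3,0)=0 (3,2)=0 (4,0)=0 -> step gives (0,1)='1' but target has '0' -> reject
  (0,2)=1 (3,0)=0 (3,2)=0 (4,0)=1 -> step gives (0,1)='1' but target has '0' -> reject
  (0,2)=1 (3,0)=0 (3,2)=1 (4,0)=0 -> step gives (0,1)='1' but target has '0' -> reject
  (0,2)=1 (3,0)=0 (3,2)=1 (4,0)=1 -> step gives (0,1)='1' but target has '0' -> reject
  (0,2)=1 (3,0)=1 (3,2)=0 (4,0)=0 -> step gives (0,1)='1' but target has '0' -> reject
  (0,2)=1 (3,0)=1 (3,2)=0 (4,0)=1 -> step gives (0,1)='1' but target has '0' -> reject
  (0,2)=1 (3,0)=1 (3,2)=1 (4,0)=0 -> step gives (0,1)='1' but target has '0' -> reject
  (0,2)=1 (3,0)=1 (3,2)=1 (4,0)=1 -> step gives (0,1)='1' but target has '0' -> reject
Unique solution: (0,2)=dead, (3,0)=dead, (3,2)=dead, (4,0)=dead.
Check: live-neighbor counts of every cell in the completed generation 0:
22122
21022
31022
20022
11120
11021
Applying B3/S23 to generation 0 with these counts gives:
00000
10001
10001
00000
00000
00000
which matches the target exactly.

Answer: 00000
10001
00001
00000
00001
00100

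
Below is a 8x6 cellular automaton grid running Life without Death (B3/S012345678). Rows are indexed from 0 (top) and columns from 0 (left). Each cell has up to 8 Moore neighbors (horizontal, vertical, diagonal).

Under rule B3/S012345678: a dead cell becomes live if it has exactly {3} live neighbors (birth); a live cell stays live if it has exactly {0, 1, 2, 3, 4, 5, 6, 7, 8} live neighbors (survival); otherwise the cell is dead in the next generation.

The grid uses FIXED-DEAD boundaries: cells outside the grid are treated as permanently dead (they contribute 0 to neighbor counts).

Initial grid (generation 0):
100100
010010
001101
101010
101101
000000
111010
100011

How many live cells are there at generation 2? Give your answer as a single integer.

Simulating step by step:
Generation 0 (given above): 21 live cells
Generation 1: 28 live cells
100100
010010
001101
101011
101111
100010
111111
100111
Generation 2: 28 live cells
100100
010010
001101
101011
101111
100010
111111
100111
Population at generation 2: 28

Answer: 28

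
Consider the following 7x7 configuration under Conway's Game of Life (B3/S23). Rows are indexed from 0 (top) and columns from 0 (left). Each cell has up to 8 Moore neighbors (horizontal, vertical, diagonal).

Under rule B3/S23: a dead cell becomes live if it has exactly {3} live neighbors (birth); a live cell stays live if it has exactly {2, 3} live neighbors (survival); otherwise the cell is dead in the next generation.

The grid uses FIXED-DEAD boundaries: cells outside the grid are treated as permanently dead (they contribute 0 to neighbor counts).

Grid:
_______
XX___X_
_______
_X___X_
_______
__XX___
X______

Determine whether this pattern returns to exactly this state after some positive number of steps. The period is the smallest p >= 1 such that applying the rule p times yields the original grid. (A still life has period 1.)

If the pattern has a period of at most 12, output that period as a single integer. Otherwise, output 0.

Answer: 0

Derivation:
Simulating and comparing each generation to the original:
Gen 0 (original, given above): 8 live cells
Gen 1: 3 live cells, differs from original
Gen 2: 1 live cells, differs from original
Gen 3: 0 live cells, differs from original
Gen 4: 0 live cells, differs from original
Gen 5: 0 live cells, differs from original
Gen 6: 0 live cells, differs from original
Gen 7: 0 live cells, differs from original
Gen 8: 0 live cells, differs from original
Gen 9: 0 live cells, differs from original
Gen 10: 0 live cells, differs from original
Gen 11: 0 live cells, differs from original
Gen 12: 0 live cells, differs from original
No period found within 12 steps.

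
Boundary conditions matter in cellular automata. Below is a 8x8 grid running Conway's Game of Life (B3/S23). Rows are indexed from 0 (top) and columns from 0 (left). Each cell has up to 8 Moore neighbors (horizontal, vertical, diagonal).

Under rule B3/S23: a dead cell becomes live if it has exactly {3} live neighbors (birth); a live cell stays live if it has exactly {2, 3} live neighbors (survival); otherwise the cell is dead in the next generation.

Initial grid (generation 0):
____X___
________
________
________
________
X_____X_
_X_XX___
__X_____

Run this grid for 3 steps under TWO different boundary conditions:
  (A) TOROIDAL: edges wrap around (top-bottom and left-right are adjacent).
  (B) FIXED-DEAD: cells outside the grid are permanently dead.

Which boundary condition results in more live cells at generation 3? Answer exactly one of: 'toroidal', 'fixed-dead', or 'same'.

Answer: toroidal

Derivation:
Under TOROIDAL boundary, generation 3:
________
________
________
________
________
_XXX____
___X____
_X_X____
Population = 6

Under FIXED-DEAD boundary, generation 3:
________
________
________
________
________
__X_____
_X_X____
________
Population = 3

Comparison: toroidal=6, fixed-dead=3 -> toroidal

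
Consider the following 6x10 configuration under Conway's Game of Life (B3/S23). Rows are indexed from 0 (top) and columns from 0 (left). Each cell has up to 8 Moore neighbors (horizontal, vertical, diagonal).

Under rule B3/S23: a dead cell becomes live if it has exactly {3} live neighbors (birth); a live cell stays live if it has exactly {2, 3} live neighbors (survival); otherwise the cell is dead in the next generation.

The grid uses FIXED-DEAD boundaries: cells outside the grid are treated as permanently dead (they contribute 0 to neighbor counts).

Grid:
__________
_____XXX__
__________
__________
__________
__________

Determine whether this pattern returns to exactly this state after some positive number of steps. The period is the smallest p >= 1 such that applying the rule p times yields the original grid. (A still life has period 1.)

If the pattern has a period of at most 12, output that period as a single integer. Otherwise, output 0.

Answer: 2

Derivation:
Simulating and comparing each generation to the original:
Gen 0 (original, given above): 3 live cells
Gen 1: 3 live cells, differs from original
Gen 2: 3 live cells, MATCHES original -> period = 2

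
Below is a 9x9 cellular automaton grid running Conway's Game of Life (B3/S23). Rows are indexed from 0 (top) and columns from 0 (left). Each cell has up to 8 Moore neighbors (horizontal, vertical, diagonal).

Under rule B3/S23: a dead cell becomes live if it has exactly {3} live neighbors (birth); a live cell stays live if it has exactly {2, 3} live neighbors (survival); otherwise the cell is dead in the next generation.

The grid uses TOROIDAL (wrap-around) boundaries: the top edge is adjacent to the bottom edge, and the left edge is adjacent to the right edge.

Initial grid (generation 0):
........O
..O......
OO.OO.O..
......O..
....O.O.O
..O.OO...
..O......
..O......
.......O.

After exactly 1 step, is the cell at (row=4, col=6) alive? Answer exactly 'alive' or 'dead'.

Answer: alive

Derivation:
Simulating step by step:
Generation 0 (given above): 17 live cells
Generation 1: 20 live cells
.........
OOOO.....
.OOO.O...
O..OO.O..
...OO.OO.
....OO...
.OO......
.........
.........

Cell (4,6) at generation 1: 1 -> alive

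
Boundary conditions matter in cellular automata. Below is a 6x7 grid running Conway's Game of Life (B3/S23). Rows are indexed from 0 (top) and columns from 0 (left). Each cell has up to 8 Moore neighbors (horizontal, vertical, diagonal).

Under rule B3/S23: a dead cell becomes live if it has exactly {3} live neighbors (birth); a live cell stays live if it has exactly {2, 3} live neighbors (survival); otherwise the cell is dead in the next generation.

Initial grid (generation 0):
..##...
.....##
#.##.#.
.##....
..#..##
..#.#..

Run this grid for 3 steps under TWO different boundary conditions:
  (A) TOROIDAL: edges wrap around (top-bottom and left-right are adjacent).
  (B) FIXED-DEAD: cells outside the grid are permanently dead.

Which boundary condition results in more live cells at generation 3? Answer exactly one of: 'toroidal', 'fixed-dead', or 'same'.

Answer: toroidal

Derivation:
Under TOROIDAL boundary, generation 3:
......#
#.#...#
#.##...
..#....
.##....
##.....
Population = 12

Under FIXED-DEAD boundary, generation 3:
.......
..##...
.#.....
..#....
...#...
.......
Population = 5

Comparison: toroidal=12, fixed-dead=5 -> toroidal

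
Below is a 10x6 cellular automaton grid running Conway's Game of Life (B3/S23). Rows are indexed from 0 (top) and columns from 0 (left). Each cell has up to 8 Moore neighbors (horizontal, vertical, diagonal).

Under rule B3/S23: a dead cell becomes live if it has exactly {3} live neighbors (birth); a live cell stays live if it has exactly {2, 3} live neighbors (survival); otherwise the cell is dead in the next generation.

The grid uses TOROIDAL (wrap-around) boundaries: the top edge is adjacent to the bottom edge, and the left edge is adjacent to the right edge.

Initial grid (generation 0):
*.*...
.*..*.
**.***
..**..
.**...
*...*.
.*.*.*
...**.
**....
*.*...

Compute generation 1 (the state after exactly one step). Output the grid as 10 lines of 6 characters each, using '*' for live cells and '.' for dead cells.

Simulating step by step:
Generation 0 (given above): 24 live cells
Generation 1: 31 live cells
(generation 1 grid is the final answer)

Answer: *.**.*
....*.
**...*
.....*
.**...
*..***
*.**.*
.*.***
****.*
*.*..*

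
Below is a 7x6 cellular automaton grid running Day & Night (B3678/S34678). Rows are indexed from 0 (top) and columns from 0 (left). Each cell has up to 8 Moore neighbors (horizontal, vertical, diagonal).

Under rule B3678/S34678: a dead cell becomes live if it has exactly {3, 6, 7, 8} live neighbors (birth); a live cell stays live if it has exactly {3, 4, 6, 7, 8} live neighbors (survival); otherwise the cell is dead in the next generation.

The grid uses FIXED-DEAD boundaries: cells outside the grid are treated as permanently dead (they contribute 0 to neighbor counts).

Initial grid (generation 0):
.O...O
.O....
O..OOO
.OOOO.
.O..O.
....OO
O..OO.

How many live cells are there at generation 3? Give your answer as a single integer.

Simulating step by step:
Generation 0 (given above): 18 live cells
Generation 1: 13 live cells
......
O.O..O
...OO.
OOO...
....O.
....OO
....OO
Generation 2: 13 live cells
......
...OO.
O..O..
....O.
.O.O.O
...OOO
....OO
Generation 3: 15 live cells
......
......
...O..
..OOO.
..OOOO
..OOOO
...OOO
Population at generation 3: 15

Answer: 15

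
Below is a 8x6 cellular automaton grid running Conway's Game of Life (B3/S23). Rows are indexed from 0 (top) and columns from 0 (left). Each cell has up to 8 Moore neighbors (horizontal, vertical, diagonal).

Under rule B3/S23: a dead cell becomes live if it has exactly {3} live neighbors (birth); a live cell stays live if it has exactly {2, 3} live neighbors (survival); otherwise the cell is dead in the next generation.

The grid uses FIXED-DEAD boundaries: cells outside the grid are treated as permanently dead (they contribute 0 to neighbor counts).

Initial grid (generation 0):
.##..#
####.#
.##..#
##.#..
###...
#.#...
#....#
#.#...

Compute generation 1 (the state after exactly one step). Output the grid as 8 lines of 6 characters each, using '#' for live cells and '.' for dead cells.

Answer: #..##.
#..#.#
......
...#..
...#..
#.#...
#.....
.#....

Derivation:
Simulating step by step:
Generation 0 (given above): 23 live cells
Generation 1: 12 live cells
(generation 1 grid is the final answer)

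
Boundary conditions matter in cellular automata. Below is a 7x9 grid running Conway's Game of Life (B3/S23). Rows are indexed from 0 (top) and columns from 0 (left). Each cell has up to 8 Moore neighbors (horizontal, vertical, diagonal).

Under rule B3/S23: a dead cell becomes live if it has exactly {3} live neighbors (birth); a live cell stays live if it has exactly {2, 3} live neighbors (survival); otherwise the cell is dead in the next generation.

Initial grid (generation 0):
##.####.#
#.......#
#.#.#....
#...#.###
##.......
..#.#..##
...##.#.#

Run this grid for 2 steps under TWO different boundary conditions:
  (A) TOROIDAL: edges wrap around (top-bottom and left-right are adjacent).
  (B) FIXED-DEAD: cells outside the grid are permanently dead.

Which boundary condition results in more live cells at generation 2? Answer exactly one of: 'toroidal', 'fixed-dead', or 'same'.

Under TOROIDAL boundary, generation 2:
.#.#..##.
.#..#.#..
..##.....
...#.#...
##.#....#
.#.##..#.
....#.#..
Population = 21

Under FIXED-DEAD boundary, generation 2:
##....#..
#.##.#.##
#.##...##
#..#.#.#.
#..#....#
##.....##
..##.####
Population = 31

Comparison: toroidal=21, fixed-dead=31 -> fixed-dead

Answer: fixed-dead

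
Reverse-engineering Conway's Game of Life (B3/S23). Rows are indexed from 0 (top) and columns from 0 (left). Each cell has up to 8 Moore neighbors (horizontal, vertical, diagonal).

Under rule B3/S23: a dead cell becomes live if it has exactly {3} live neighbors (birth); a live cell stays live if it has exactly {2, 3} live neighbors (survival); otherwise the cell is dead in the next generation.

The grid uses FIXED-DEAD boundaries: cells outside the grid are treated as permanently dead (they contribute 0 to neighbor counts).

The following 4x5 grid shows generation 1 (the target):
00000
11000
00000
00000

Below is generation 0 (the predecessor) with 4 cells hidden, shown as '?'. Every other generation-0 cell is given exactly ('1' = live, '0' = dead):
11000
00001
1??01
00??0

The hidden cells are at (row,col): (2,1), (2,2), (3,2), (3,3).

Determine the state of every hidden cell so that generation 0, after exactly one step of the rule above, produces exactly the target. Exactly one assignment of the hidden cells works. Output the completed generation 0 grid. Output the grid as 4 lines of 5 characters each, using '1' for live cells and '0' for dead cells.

Answer: 11000
00001
10001
00000

Derivation:
Hidden generation-0 cells (in order): (2,1), (2,2), (3,2), (3,3).
A hidden cell only influences target cells in its own 3x3 neighborhood. Try each of the 2^4 = 16 assignments, step the completed generation 0 forward once under B3/S23, and compare with the target:
  (2,1)=0 (2,2)=0 (3,2)=0 (3,3)=0 -> step reproduces the target at every cell -> ACCEPT
  (2,1)=0 (2,2)=0 (3,2)=0 (3,3)=1 -> step gives (2,3)='1' but target has '0' -> reject
  (2,1)=0 (2,2)=0 (3,2)=1 (3,3)=0 -> step gives (2,3)='1' but target has '0' -> reject
  (2,1)=0 (2,2)=0 (3,2)=1 (3,3)=1 -> step gives (2,4)='1' but target has '0' -> reject
  (2,1)=0 (2,2)=1 (3,2)=0 (3,3)=0 -> step gives (1,1)='0' but target has '1' -> reject
  (2,1)=0 (2,2)=1 (3,2)=0 (3,3)=1 -> step gives (1,1)='0' but target has '1' -> reject
  (2,1)=0 (2,2)=1 (3,2)=1 (3,3)=0 -> step gives (1,1)='0' but target has '1' -> reject
  (2,1)=0 (2,2)=1 (3,2)=1 (3,3)=1 -> step gives (1,1)='0' but target has '1' -> reject
  (2,1)=1 (2,2)=0 (3,2)=0 (3,3)=0 -> step gives (1,0)='0' but target has '1' -> reject
  (2,1)=1 (2,2)=0 (3,2)=0 (3,3)=1 -> step gives (1,0)='0' but target has '1' -> reject
  (2,1)=1 (2,2)=0 (3,2)=1 (3,3)=0 -> step gives (1,0)='0' but target has '1' -> reject
  (2,1)=1 (2,2)=0 (3,2)=1 (3,3)=1 -> step gives (1,0)='0' but target has '1' -> reject
  (2,1)=1 (2,2)=1 (3,2)=0 (3,3)=0 -> step gives (1,0)='0' but target has '1' -> reject
  (2,1)=1 (2,2)=1 (3,2)=0 (3,3)=1 -> step gives (1,0)='0' but target has '1' -> reject
  (2,1)=1 (2,2)=1 (3,2)=1 (3,3)=0 -> step gives (1,0)='0' but target has '1' -> reject
  (2,1)=1 (2,2)=1 (3,2)=1 (3,3)=1 -> step gives (1,0)='0' but target has '1' -> reject
Unique solution: (2,1)=dead, (2,2)=dead, (3,2)=dead, (3,3)=dead.
Check: live-neighbor counts of every cell in the completed generation 0:
11111
33121
01021
11011
Applying B3/S23 to generation 0 with these counts gives:
00000
11000
00000
00000
which matches the target exactly.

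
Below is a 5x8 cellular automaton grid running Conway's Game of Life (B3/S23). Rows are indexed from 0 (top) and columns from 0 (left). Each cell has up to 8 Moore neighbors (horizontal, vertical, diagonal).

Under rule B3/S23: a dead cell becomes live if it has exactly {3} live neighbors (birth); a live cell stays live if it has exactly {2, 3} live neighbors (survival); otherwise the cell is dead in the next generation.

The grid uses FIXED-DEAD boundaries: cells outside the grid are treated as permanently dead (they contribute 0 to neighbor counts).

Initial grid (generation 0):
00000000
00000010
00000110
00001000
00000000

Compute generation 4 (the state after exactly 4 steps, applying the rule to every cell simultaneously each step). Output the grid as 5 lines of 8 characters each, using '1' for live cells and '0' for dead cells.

Simulating step by step:
Generation 0 (given above): 4 live cells
Generation 1: 5 live cells
00000000
00000110
00000110
00000100
00000000
Generation 2: 5 live cells
00000000
00000110
00001000
00000110
00000000
Generation 3: 3 live cells
00000000
00000100
00001000
00000100
00000000
Generation 4: 2 live cells
(generation 4 grid is the final answer)

Answer: 00000000
00000000
00001100
00000000
00000000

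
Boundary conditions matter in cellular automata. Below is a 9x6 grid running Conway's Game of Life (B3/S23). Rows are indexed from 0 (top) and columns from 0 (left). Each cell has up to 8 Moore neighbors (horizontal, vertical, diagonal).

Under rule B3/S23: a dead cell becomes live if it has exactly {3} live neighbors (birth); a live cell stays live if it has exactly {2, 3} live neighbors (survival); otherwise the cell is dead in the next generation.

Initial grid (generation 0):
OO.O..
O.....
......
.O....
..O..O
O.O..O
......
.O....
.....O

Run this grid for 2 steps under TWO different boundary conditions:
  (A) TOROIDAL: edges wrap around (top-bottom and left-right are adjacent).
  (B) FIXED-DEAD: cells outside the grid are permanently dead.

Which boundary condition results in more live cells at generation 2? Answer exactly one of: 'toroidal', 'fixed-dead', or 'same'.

Answer: toroidal

Derivation:
Under TOROIDAL boundary, generation 2:
.....O
.O...O
......
......
.O...O
..O..O
.O...O
O.O...
.OO...
Population = 13

Under FIXED-DEAD boundary, generation 2:
OO....
OO....
......
......
......
.OO...
......
......
......
Population = 6

Comparison: toroidal=13, fixed-dead=6 -> toroidal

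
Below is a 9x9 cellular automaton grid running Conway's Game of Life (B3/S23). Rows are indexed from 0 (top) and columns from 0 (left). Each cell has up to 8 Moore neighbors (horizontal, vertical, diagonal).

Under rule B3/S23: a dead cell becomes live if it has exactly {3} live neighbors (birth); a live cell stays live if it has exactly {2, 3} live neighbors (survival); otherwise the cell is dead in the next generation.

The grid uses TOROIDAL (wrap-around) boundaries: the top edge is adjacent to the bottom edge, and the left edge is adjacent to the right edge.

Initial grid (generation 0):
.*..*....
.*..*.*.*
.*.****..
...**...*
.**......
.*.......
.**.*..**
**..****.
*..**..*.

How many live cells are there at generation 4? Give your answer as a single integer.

Simulating step by step:
Generation 0 (given above): 32 live cells
Generation 1: 25 live cells
.**.*..**
.*....**.
......*..
**.......
****.....
...*.....
..***..**
.........
*.**...*.
Generation 2: 25 live cells
.........
***..**.*
**....**.
*........
*..*.....
*.......*
..***....
.*..*..*.
*.**...*.
Generation 3: 32 live cells
...*..**.
..*..**.*
..*..***.
*........
**.......
***.*...*
*****...*
.*..*...*
.***....*
Generation 4: 30 live cells
**.****.*
..***...*
.*...*.**
*.....*.*
..*......
....*....
....**.*.
....*..**
.*.**...*
Population at generation 4: 30

Answer: 30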